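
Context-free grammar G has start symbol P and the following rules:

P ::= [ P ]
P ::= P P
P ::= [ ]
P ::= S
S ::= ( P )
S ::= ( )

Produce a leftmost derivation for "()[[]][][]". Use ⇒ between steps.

P⇒PP⇒PPP⇒SPP⇒()PP⇒()PPP⇒()[P]PP⇒()[[]]PP⇒()[[]][]P⇒()[[]][][]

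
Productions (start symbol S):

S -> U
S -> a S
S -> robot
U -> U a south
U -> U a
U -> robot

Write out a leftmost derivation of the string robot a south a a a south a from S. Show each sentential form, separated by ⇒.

S ⇒ U   [S -> U]
U ⇒ U a   [U -> U a]
U a ⇒ U a south a   [U -> U a south]
U a south a ⇒ U a a south a   [U -> U a]
U a a south a ⇒ U a a a south a   [U -> U a]
U a a a south a ⇒ U a south a a a south a   [U -> U a south]
U a south a a a south a ⇒ robot a south a a a south a   [U -> robot]

S ⇒ U ⇒ U a ⇒ U a south a ⇒ U a a south a ⇒ U a a a south a ⇒ U a south a a a south a ⇒ robot a south a a a south a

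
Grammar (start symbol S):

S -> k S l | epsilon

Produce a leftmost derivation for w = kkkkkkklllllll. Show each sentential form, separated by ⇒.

S ⇒ kSl   [S -> k S l]
kSl ⇒ kkSll   [S -> k S l]
kkSll ⇒ kkkSlll   [S -> k S l]
kkkSlll ⇒ kkkkSllll   [S -> k S l]
kkkkSllll ⇒ kkkkkSlllll   [S -> k S l]
kkkkkSlllll ⇒ kkkkkkSllllll   [S -> k S l]
kkkkkkSllllll ⇒ kkkkkkkSlllllll   [S -> k S l]
kkkkkkkSlllllll ⇒ kkkkkkklllllll   [S -> epsilon]

S⇒kSl⇒kkSll⇒kkkSlll⇒kkkkSllll⇒kkkkkSlllll⇒kkkkkkSllllll⇒kkkkkkkSlllllll⇒kkkkkkklllllll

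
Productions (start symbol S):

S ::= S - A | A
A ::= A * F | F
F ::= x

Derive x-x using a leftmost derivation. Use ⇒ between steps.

S⇒S-A⇒A-A⇒F-A⇒x-A⇒x-F⇒x-x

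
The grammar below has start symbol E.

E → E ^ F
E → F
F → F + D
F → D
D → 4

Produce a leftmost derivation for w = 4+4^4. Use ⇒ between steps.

E ⇒ E^F   [E → E ^ F]
E^F ⇒ F^F   [E → F]
F^F ⇒ F+D^F   [F → F + D]
F+D^F ⇒ D+D^F   [F → D]
D+D^F ⇒ 4+D^F   [D → 4]
4+D^F ⇒ 4+4^F   [D → 4]
4+4^F ⇒ 4+4^D   [F → D]
4+4^D ⇒ 4+4^4   [D → 4]

E ⇒ E^F ⇒ F^F ⇒ F+D^F ⇒ D+D^F ⇒ 4+D^F ⇒ 4+4^F ⇒ 4+4^D ⇒ 4+4^4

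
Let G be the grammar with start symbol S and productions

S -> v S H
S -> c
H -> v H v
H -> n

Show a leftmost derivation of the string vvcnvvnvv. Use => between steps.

S => vSH   [S -> v S H]
vSH => vvSHH   [S -> v S H]
vvSHH => vvcHH   [S -> c]
vvcHH => vvcnH   [H -> n]
vvcnH => vvcnvHv   [H -> v H v]
vvcnvHv => vvcnvvHvv   [H -> v H v]
vvcnvvHvv => vvcnvvnvv   [H -> n]

S => vSH => vvSHH => vvcHH => vvcnH => vvcnvHv => vvcnvvHvv => vvcnvvnvv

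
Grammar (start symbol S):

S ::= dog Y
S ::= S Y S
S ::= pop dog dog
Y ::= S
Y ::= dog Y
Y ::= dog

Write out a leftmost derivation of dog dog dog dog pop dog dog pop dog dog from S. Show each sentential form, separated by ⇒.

S ⇒ S Y S ⇒ dog Y Y S ⇒ dog dog Y S ⇒ dog dog dog Y S ⇒ dog dog dog dog Y S ⇒ dog dog dog dog S S ⇒ dog dog dog dog pop dog dog S ⇒ dog dog dog dog pop dog dog pop dog dog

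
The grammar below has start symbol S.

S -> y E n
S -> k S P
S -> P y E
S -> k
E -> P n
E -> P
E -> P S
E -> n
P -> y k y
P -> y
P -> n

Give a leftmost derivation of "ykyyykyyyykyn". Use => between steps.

S => PyE => ykyyE => ykyyPS => ykyyykyS => ykyyykyPyE => ykyyykyyyE => ykyyykyyyPn => ykyyykyyyykyn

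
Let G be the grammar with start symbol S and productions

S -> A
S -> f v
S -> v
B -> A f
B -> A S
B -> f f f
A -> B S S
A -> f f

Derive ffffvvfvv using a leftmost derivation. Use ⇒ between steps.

S⇒A⇒BSS⇒AfSS⇒BSSfSS⇒fffSSfSS⇒ffffvSfSS⇒ffffvvfSS⇒ffffvvfvS⇒ffffvvfvv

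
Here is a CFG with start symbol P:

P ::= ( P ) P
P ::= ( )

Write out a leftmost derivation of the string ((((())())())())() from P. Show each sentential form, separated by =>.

P => (P)P   [P ::= ( P ) P]
(P)P => ((P)P)P   [P ::= ( P ) P]
((P)P)P => (((P)P)P)P   [P ::= ( P ) P]
(((P)P)P)P => ((((P)P)P)P)P   [P ::= ( P ) P]
((((P)P)P)P)P => ((((())P)P)P)P   [P ::= ( )]
((((())P)P)P)P => ((((())())P)P)P   [P ::= ( )]
((((())())P)P)P => ((((())())())P)P   [P ::= ( )]
((((())())())P)P => ((((())())())())P   [P ::= ( )]
((((())())())())P => ((((())())())())()   [P ::= ( )]

P => (P)P => ((P)P)P => (((P)P)P)P => ((((P)P)P)P)P => ((((())P)P)P)P => ((((())())P)P)P => ((((())())())P)P => ((((())())())())P => ((((())())())())()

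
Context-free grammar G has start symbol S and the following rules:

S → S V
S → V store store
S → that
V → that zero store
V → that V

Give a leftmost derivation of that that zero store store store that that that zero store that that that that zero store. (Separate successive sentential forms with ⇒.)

S ⇒ S V   [S → S V]
S V ⇒ S V V   [S → S V]
S V V ⇒ V store store V V   [S → V store store]
V store store V V ⇒ that V store store V V   [V → that V]
that V store store V V ⇒ that that zero store store store V V   [V → that zero store]
that that zero store store store V V ⇒ that that zero store store store that V V   [V → that V]
that that zero store store store that V V ⇒ that that zero store store store that that V V   [V → that V]
that that zero store store store that that V V ⇒ that that zero store store store that that that zero store V   [V → that zero store]
that that zero store store store that that that zero store V ⇒ that that zero store store store that that that zero store that V   [V → that V]
that that zero store store store that that that zero store that V ⇒ that that zero store store store that that that zero store that that V   [V → that V]
that that zero store store store that that that zero store that that V ⇒ that that zero store store store that that that zero store that that that V   [V → that V]
that that zero store store store that that that zero store that that that V ⇒ that that zero store store store that that that zero store that that that that zero store   [V → that zero store]

S ⇒ S V ⇒ S V V ⇒ V store store V V ⇒ that V store store V V ⇒ that that zero store store store V V ⇒ that that zero store store store that V V ⇒ that that zero store store store that that V V ⇒ that that zero store store store that that that zero store V ⇒ that that zero store store store that that that zero store that V ⇒ that that zero store store store that that that zero store that that V ⇒ that that zero store store store that that that zero store that that that V ⇒ that that zero store store store that that that zero store that that that that zero store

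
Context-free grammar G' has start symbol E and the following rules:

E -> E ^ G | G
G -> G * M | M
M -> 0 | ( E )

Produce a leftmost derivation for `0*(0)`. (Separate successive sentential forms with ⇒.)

E⇒G⇒G*M⇒M*M⇒0*M⇒0*(E)⇒0*(G)⇒0*(M)⇒0*(0)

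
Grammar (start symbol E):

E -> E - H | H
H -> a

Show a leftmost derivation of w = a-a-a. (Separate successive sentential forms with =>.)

E => E-H => E-H-H => H-H-H => a-H-H => a-a-H => a-a-a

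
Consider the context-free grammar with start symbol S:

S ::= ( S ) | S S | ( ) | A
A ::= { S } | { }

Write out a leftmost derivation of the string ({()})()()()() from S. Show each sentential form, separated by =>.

S => SS   [S ::= S S]
SS => SSS   [S ::= S S]
SSS => SSSS   [S ::= S S]
SSSS => SSSSS   [S ::= S S]
SSSSS => (S)SSSS   [S ::= ( S )]
(S)SSSS => (A)SSSS   [S ::= A]
(A)SSSS => ({S})SSSS   [A ::= { S }]
({S})SSSS => ({()})SSSS   [S ::= ( )]
({()})SSSS => ({()})()SSS   [S ::= ( )]
({()})()SSS => ({()})()()SS   [S ::= ( )]
({()})()()SS => ({()})()()()S   [S ::= ( )]
({()})()()()S => ({()})()()()()   [S ::= ( )]

S => SS => SSS => SSSS => SSSSS => (S)SSSS => (A)SSSS => ({S})SSSS => ({()})SSSS => ({()})()SSS => ({()})()()SS => ({()})()()()S => ({()})()()()()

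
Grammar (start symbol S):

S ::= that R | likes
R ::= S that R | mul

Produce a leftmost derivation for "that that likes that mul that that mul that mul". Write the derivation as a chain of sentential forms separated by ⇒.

S ⇒ that R   [S ::= that R]
that R ⇒ that S that R   [R ::= S that R]
that S that R ⇒ that that R that R   [S ::= that R]
that that R that R ⇒ that that S that R that R   [R ::= S that R]
that that S that R that R ⇒ that that likes that R that R   [S ::= likes]
that that likes that R that R ⇒ that that likes that mul that R   [R ::= mul]
that that likes that mul that R ⇒ that that likes that mul that S that R   [R ::= S that R]
that that likes that mul that S that R ⇒ that that likes that mul that that R that R   [S ::= that R]
that that likes that mul that that R that R ⇒ that that likes that mul that that mul that R   [R ::= mul]
that that likes that mul that that mul that R ⇒ that that likes that mul that that mul that mul   [R ::= mul]

S ⇒ that R ⇒ that S that R ⇒ that that R that R ⇒ that that S that R that R ⇒ that that likes that R that R ⇒ that that likes that mul that R ⇒ that that likes that mul that S that R ⇒ that that likes that mul that that R that R ⇒ that that likes that mul that that mul that R ⇒ that that likes that mul that that mul that mul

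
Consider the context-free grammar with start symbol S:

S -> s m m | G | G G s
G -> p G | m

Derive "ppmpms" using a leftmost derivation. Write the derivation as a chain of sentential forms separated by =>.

S => GGs   [S -> G G s]
GGs => pGGs   [G -> p G]
pGGs => ppGGs   [G -> p G]
ppGGs => ppmGs   [G -> m]
ppmGs => ppmpGs   [G -> p G]
ppmpGs => ppmpms   [G -> m]

S=>GGs=>pGGs=>ppGGs=>ppmGs=>ppmpGs=>ppmpms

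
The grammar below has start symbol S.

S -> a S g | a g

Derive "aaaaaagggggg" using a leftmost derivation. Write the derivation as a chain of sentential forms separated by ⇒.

S ⇒ aSg ⇒ aaSgg ⇒ aaaSggg ⇒ aaaaSgggg ⇒ aaaaaSggggg ⇒ aaaaaagggggg

S ⇒ aSg   [S -> a S g]
aSg ⇒ aaSgg   [S -> a S g]
aaSgg ⇒ aaaSggg   [S -> a S g]
aaaSggg ⇒ aaaaSgggg   [S -> a S g]
aaaaSgggg ⇒ aaaaaSggggg   [S -> a S g]
aaaaaSggggg ⇒ aaaaaagggggg   [S -> a g]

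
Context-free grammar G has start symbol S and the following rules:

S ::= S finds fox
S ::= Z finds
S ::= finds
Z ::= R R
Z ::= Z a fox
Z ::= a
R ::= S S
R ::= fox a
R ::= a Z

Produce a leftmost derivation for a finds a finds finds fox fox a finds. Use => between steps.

S => Z finds => R R finds => S S R finds => Z finds S R finds => a finds S R finds => a finds S finds fox R finds => a finds Z finds finds fox R finds => a finds a finds finds fox R finds => a finds a finds finds fox fox a finds

S => Z finds   [S ::= Z finds]
Z finds => R R finds   [Z ::= R R]
R R finds => S S R finds   [R ::= S S]
S S R finds => Z finds S R finds   [S ::= Z finds]
Z finds S R finds => a finds S R finds   [Z ::= a]
a finds S R finds => a finds S finds fox R finds   [S ::= S finds fox]
a finds S finds fox R finds => a finds Z finds finds fox R finds   [S ::= Z finds]
a finds Z finds finds fox R finds => a finds a finds finds fox R finds   [Z ::= a]
a finds a finds finds fox R finds => a finds a finds finds fox fox a finds   [R ::= fox a]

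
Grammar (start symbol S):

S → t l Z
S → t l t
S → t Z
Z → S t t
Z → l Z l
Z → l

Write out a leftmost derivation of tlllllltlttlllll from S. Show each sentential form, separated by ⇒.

S ⇒ tlZ ⇒ tllZl ⇒ tlllZll ⇒ tllllZlll ⇒ tlllllZllll ⇒ tllllllZlllll ⇒ tllllllSttlllll ⇒ tlllllltZttlllll ⇒ tlllllltlttlllll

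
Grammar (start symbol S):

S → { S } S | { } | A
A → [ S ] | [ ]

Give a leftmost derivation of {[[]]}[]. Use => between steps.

S=>{S}S=>{A}S=>{[S]}S=>{[A]}S=>{[[]]}S=>{[[]]}A=>{[[]]}[]

S => {S}S   [S → { S } S]
{S}S => {A}S   [S → A]
{A}S => {[S]}S   [A → [ S ]]
{[S]}S => {[A]}S   [S → A]
{[A]}S => {[[]]}S   [A → [ ]]
{[[]]}S => {[[]]}A   [S → A]
{[[]]}A => {[[]]}[]   [A → [ ]]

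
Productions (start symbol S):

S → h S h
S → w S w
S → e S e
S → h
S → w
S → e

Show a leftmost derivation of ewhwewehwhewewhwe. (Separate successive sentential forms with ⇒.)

S ⇒ eSe ⇒ ewSwe ⇒ ewhShwe ⇒ ewhwSwhwe ⇒ ewhweSewhwe ⇒ ewhwewSwewhwe ⇒ ewhweweSewewhwe ⇒ ewhwewehShewewhwe ⇒ ewhwewehwhewewhwe

S ⇒ eSe   [S → e S e]
eSe ⇒ ewSwe   [S → w S w]
ewSwe ⇒ ewhShwe   [S → h S h]
ewhShwe ⇒ ewhwSwhwe   [S → w S w]
ewhwSwhwe ⇒ ewhweSewhwe   [S → e S e]
ewhweSewhwe ⇒ ewhwewSwewhwe   [S → w S w]
ewhwewSwewhwe ⇒ ewhweweSewewhwe   [S → e S e]
ewhweweSewewhwe ⇒ ewhwewehShewewhwe   [S → h S h]
ewhwewehShewewhwe ⇒ ewhwewehwhewewhwe   [S → w]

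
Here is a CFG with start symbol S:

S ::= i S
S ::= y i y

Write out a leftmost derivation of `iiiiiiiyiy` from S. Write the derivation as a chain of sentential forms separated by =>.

S => iS => iiS => iiiS => iiiiS => iiiiiS => iiiiiiS => iiiiiiiS => iiiiiiiyiy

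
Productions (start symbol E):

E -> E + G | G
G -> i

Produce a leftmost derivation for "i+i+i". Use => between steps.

E => E+G => E+G+G => G+G+G => i+G+G => i+i+G => i+i+i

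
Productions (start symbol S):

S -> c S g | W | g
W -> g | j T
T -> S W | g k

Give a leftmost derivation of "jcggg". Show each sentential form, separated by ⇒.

S⇒W⇒jT⇒jSW⇒jcSgW⇒jcWgW⇒jcggW⇒jcggg

S ⇒ W   [S -> W]
W ⇒ jT   [W -> j T]
jT ⇒ jSW   [T -> S W]
jSW ⇒ jcSgW   [S -> c S g]
jcSgW ⇒ jcWgW   [S -> W]
jcWgW ⇒ jcggW   [W -> g]
jcggW ⇒ jcggg   [W -> g]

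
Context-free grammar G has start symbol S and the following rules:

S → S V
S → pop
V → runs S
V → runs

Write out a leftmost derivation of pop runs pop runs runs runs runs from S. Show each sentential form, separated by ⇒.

S ⇒ S V ⇒ pop V ⇒ pop runs S ⇒ pop runs S V ⇒ pop runs S V V ⇒ pop runs S V V V ⇒ pop runs S V V V V ⇒ pop runs pop V V V V ⇒ pop runs pop runs V V V ⇒ pop runs pop runs runs V V ⇒ pop runs pop runs runs runs V ⇒ pop runs pop runs runs runs runs

S ⇒ S V   [S → S V]
S V ⇒ pop V   [S → pop]
pop V ⇒ pop runs S   [V → runs S]
pop runs S ⇒ pop runs S V   [S → S V]
pop runs S V ⇒ pop runs S V V   [S → S V]
pop runs S V V ⇒ pop runs S V V V   [S → S V]
pop runs S V V V ⇒ pop runs S V V V V   [S → S V]
pop runs S V V V V ⇒ pop runs pop V V V V   [S → pop]
pop runs pop V V V V ⇒ pop runs pop runs V V V   [V → runs]
pop runs pop runs V V V ⇒ pop runs pop runs runs V V   [V → runs]
pop runs pop runs runs V V ⇒ pop runs pop runs runs runs V   [V → runs]
pop runs pop runs runs runs V ⇒ pop runs pop runs runs runs runs   [V → runs]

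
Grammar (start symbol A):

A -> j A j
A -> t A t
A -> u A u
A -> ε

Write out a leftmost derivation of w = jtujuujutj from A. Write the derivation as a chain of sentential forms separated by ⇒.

A⇒jAj⇒jtAtj⇒jtuAutj⇒jtujAjutj⇒jtujuAujutj⇒jtujuujutj

A ⇒ jAj   [A -> j A j]
jAj ⇒ jtAtj   [A -> t A t]
jtAtj ⇒ jtuAutj   [A -> u A u]
jtuAutj ⇒ jtujAjutj   [A -> j A j]
jtujAjutj ⇒ jtujuAujutj   [A -> u A u]
jtujuAujutj ⇒ jtujuujutj   [A -> ε]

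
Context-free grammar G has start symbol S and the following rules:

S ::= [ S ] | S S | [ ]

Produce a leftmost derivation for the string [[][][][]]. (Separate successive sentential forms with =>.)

S => [S] => [SS] => [[]S] => [[]SS] => [[]SSS] => [[][]SS] => [[][][]S] => [[][][][]]

S => [S]   [S ::= [ S ]]
[S] => [SS]   [S ::= S S]
[SS] => [[]S]   [S ::= [ ]]
[[]S] => [[]SS]   [S ::= S S]
[[]SS] => [[]SSS]   [S ::= S S]
[[]SSS] => [[][]SS]   [S ::= [ ]]
[[][]SS] => [[][][]S]   [S ::= [ ]]
[[][][]S] => [[][][][]]   [S ::= [ ]]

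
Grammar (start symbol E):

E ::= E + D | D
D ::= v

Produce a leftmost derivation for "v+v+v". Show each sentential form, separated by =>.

E => E+D => E+D+D => D+D+D => v+D+D => v+v+D => v+v+v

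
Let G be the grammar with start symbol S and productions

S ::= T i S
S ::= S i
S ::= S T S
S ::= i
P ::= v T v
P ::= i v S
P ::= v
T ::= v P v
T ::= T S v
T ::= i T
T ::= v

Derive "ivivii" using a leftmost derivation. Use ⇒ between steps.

S⇒TiS⇒iTiS⇒iTSviS⇒ivSviS⇒iviviS⇒ivivii

S ⇒ TiS   [S ::= T i S]
TiS ⇒ iTiS   [T ::= i T]
iTiS ⇒ iTSviS   [T ::= T S v]
iTSviS ⇒ ivSviS   [T ::= v]
ivSviS ⇒ iviviS   [S ::= i]
iviviS ⇒ ivivii   [S ::= i]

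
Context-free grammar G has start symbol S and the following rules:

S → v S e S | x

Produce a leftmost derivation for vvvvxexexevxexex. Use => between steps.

S => vSeS   [S → v S e S]
vSeS => vvSeSeS   [S → v S e S]
vvSeSeS => vvvSeSeSeS   [S → v S e S]
vvvSeSeSeS => vvvvSeSeSeSeS   [S → v S e S]
vvvvSeSeSeSeS => vvvvxeSeSeSeS   [S → x]
vvvvxeSeSeSeS => vvvvxexeSeSeS   [S → x]
vvvvxexeSeSeS => vvvvxexexeSeS   [S → x]
vvvvxexexeSeS => vvvvxexexevSeSeS   [S → v S e S]
vvvvxexexevSeSeS => vvvvxexexevxeSeS   [S → x]
vvvvxexexevxeSeS => vvvvxexexevxexeS   [S → x]
vvvvxexexevxexeS => vvvvxexexevxexex   [S → x]

S => vSeS => vvSeSeS => vvvSeSeSeS => vvvvSeSeSeSeS => vvvvxeSeSeSeS => vvvvxexeSeSeS => vvvvxexexeSeS => vvvvxexexevSeSeS => vvvvxexexevxeSeS => vvvvxexexevxexeS => vvvvxexexevxexex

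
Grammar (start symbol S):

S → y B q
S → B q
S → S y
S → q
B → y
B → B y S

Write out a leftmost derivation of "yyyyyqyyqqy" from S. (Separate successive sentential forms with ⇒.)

S ⇒ Sy   [S → S y]
Sy ⇒ yBqy   [S → y B q]
yBqy ⇒ yBySqy   [B → B y S]
yBySqy ⇒ yBySySqy   [B → B y S]
yBySySqy ⇒ yyySySqy   [B → y]
yyySySqy ⇒ yyySyySqy   [S → S y]
yyySyySqy ⇒ yyyyBqyySqy   [S → y B q]
yyyyBqyySqy ⇒ yyyyyqyySqy   [B → y]
yyyyyqyySqy ⇒ yyyyyqyyqqy   [S → q]

S ⇒ Sy ⇒ yBqy ⇒ yBySqy ⇒ yBySySqy ⇒ yyySySqy ⇒ yyySyySqy ⇒ yyyyBqyySqy ⇒ yyyyyqyySqy ⇒ yyyyyqyyqqy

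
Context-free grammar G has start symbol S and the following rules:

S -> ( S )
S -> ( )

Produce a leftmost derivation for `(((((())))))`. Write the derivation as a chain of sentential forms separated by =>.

S => (S)   [S -> ( S )]
(S) => ((S))   [S -> ( S )]
((S)) => (((S)))   [S -> ( S )]
(((S))) => ((((S))))   [S -> ( S )]
((((S)))) => (((((S)))))   [S -> ( S )]
(((((S))))) => (((((())))))   [S -> ( )]

S => (S) => ((S)) => (((S))) => ((((S)))) => (((((S))))) => (((((())))))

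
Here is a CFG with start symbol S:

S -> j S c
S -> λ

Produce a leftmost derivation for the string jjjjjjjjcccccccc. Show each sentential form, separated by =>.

S=>jSc=>jjScc=>jjjSccc=>jjjjScccc=>jjjjjSccccc=>jjjjjjScccccc=>jjjjjjjSccccccc=>jjjjjjjjScccccccc=>jjjjjjjjcccccccc

S => jSc   [S -> j S c]
jSc => jjScc   [S -> j S c]
jjScc => jjjSccc   [S -> j S c]
jjjSccc => jjjjScccc   [S -> j S c]
jjjjScccc => jjjjjSccccc   [S -> j S c]
jjjjjSccccc => jjjjjjScccccc   [S -> j S c]
jjjjjjScccccc => jjjjjjjSccccccc   [S -> j S c]
jjjjjjjSccccccc => jjjjjjjjScccccccc   [S -> j S c]
jjjjjjjjScccccccc => jjjjjjjjcccccccc   [S -> λ]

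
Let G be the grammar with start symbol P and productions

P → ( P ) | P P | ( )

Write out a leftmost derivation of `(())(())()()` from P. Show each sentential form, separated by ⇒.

P ⇒ PP ⇒ PPP ⇒ (P)PP ⇒ (())PP ⇒ (())PPP ⇒ (())(P)PP ⇒ (())(())PP ⇒ (())(())()P ⇒ (())(())()()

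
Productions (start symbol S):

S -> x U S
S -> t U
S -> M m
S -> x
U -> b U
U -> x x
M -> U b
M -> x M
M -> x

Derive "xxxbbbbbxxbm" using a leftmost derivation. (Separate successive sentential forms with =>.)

S=>xUS=>xxxS=>xxxMm=>xxxUbm=>xxxbUbm=>xxxbbUbm=>xxxbbbUbm=>xxxbbbbUbm=>xxxbbbbbUbm=>xxxbbbbbxxbm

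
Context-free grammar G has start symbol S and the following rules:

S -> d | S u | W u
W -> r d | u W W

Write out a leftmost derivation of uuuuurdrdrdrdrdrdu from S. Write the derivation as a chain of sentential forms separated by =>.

S => Wu => uWWu => uuWWWu => uuuWWWWu => uuuuWWWWWu => uuuuuWWWWWWu => uuuuurdWWWWWu => uuuuurdrdWWWWu => uuuuurdrdrdWWWu => uuuuurdrdrdrdWWu => uuuuurdrdrdrdrdWu => uuuuurdrdrdrdrdrdu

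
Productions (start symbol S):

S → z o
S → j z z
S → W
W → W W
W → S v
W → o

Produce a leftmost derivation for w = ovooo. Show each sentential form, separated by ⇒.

S ⇒ W   [S → W]
W ⇒ WW   [W → W W]
WW ⇒ WWW   [W → W W]
WWW ⇒ SvWW   [W → S v]
SvWW ⇒ WvWW   [S → W]
WvWW ⇒ ovWW   [W → o]
ovWW ⇒ ovoW   [W → o]
ovoW ⇒ ovoWW   [W → W W]
ovoWW ⇒ ovooW   [W → o]
ovooW ⇒ ovooo   [W → o]

S ⇒ W ⇒ WW ⇒ WWW ⇒ SvWW ⇒ WvWW ⇒ ovWW ⇒ ovoW ⇒ ovoWW ⇒ ovooW ⇒ ovooo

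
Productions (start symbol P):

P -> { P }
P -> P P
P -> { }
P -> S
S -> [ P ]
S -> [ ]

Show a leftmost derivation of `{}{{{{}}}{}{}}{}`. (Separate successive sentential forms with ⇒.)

P⇒PP⇒{}P⇒{}PP⇒{}{P}P⇒{}{PP}P⇒{}{PPP}P⇒{}{{P}PP}P⇒{}{{{P}}PP}P⇒{}{{{{}}}PP}P⇒{}{{{{}}}{}P}P⇒{}{{{{}}}{}{}}P⇒{}{{{{}}}{}{}}{}

P ⇒ PP   [P -> P P]
PP ⇒ {}P   [P -> { }]
{}P ⇒ {}PP   [P -> P P]
{}PP ⇒ {}{P}P   [P -> { P }]
{}{P}P ⇒ {}{PP}P   [P -> P P]
{}{PP}P ⇒ {}{PPP}P   [P -> P P]
{}{PPP}P ⇒ {}{{P}PP}P   [P -> { P }]
{}{{P}PP}P ⇒ {}{{{P}}PP}P   [P -> { P }]
{}{{{P}}PP}P ⇒ {}{{{{}}}PP}P   [P -> { }]
{}{{{{}}}PP}P ⇒ {}{{{{}}}{}P}P   [P -> { }]
{}{{{{}}}{}P}P ⇒ {}{{{{}}}{}{}}P   [P -> { }]
{}{{{{}}}{}{}}P ⇒ {}{{{{}}}{}{}}{}   [P -> { }]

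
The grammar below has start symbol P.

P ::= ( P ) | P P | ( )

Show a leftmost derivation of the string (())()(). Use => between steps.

P => PP => PPP => (P)PP => (())PP => (())()P => (())()()

P => PP   [P ::= P P]
PP => PPP   [P ::= P P]
PPP => (P)PP   [P ::= ( P )]
(P)PP => (())PP   [P ::= ( )]
(())PP => (())()P   [P ::= ( )]
(())()P => (())()()   [P ::= ( )]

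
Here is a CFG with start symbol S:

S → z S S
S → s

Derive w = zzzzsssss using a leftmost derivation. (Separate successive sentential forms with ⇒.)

S ⇒ zSS ⇒ zzSSS ⇒ zzzSSSS ⇒ zzzzSSSSS ⇒ zzzzsSSSS ⇒ zzzzssSSS ⇒ zzzzsssSS ⇒ zzzzssssS ⇒ zzzzsssss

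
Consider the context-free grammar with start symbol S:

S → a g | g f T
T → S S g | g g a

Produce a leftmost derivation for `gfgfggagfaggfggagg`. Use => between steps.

S => gfT => gfSSg => gfgfTSg => gfgfggaSg => gfgfggagfTg => gfgfggagfSSgg => gfgfggagfagSgg => gfgfggagfaggfTgg => gfgfggagfaggfggagg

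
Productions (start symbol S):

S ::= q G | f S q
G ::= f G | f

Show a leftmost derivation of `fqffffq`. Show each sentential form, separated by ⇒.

S ⇒ fSq   [S ::= f S q]
fSq ⇒ fqGq   [S ::= q G]
fqGq ⇒ fqfGq   [G ::= f G]
fqfGq ⇒ fqffGq   [G ::= f G]
fqffGq ⇒ fqfffGq   [G ::= f G]
fqfffGq ⇒ fqffffq   [G ::= f]

S⇒fSq⇒fqGq⇒fqfGq⇒fqffGq⇒fqfffGq⇒fqffffq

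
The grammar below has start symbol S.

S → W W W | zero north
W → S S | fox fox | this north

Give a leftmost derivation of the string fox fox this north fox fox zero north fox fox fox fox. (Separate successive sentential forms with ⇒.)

S ⇒ W W W   [S → W W W]
W W W ⇒ S S W W   [W → S S]
S S W W ⇒ W W W S W W   [S → W W W]
W W W S W W ⇒ fox fox W W S W W   [W → fox fox]
fox fox W W S W W ⇒ fox fox this north W S W W   [W → this north]
fox fox this north W S W W ⇒ fox fox this north fox fox S W W   [W → fox fox]
fox fox this north fox fox S W W ⇒ fox fox this north fox fox zero north W W   [S → zero north]
fox fox this north fox fox zero north W W ⇒ fox fox this north fox fox zero north fox fox W   [W → fox fox]
fox fox this north fox fox zero north fox fox W ⇒ fox fox this north fox fox zero north fox fox fox fox   [W → fox fox]

S ⇒ W W W ⇒ S S W W ⇒ W W W S W W ⇒ fox fox W W S W W ⇒ fox fox this north W S W W ⇒ fox fox this north fox fox S W W ⇒ fox fox this north fox fox zero north W W ⇒ fox fox this north fox fox zero north fox fox W ⇒ fox fox this north fox fox zero north fox fox fox fox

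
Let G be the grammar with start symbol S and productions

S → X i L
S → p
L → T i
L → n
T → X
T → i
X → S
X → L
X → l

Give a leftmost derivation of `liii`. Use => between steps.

S => XiL => liL => liTi => liii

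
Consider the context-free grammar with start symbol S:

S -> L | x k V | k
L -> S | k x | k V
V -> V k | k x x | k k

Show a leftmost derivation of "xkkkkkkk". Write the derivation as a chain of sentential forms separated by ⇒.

S ⇒ xkV ⇒ xkVk ⇒ xkVkk ⇒ xkVkkk ⇒ xkVkkkk ⇒ xkkkkkkk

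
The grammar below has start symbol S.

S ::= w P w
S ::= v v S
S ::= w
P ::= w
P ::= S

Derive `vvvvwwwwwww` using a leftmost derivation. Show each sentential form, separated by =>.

S => vvS   [S ::= v v S]
vvS => vvvvS   [S ::= v v S]
vvvvS => vvvvwPw   [S ::= w P w]
vvvvwPw => vvvvwSw   [P ::= S]
vvvvwSw => vvvvwwPww   [S ::= w P w]
vvvvwwPww => vvvvwwSww   [P ::= S]
vvvvwwSww => vvvvwwwPwww   [S ::= w P w]
vvvvwwwPwww => vvvvwwwwwww   [P ::= w]

S => vvS => vvvvS => vvvvwPw => vvvvwSw => vvvvwwPww => vvvvwwSww => vvvvwwwPwww => vvvvwwwwwww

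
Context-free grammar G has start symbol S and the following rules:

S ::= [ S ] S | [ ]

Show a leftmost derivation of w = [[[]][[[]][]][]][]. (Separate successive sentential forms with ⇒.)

S ⇒ [S]S   [S ::= [ S ] S]
[S]S ⇒ [[S]S]S   [S ::= [ S ] S]
[[S]S]S ⇒ [[[]]S]S   [S ::= [ ]]
[[[]]S]S ⇒ [[[]][S]S]S   [S ::= [ S ] S]
[[[]][S]S]S ⇒ [[[]][[S]S]S]S   [S ::= [ S ] S]
[[[]][[S]S]S]S ⇒ [[[]][[[]]S]S]S   [S ::= [ ]]
[[[]][[[]]S]S]S ⇒ [[[]][[[]][]]S]S   [S ::= [ ]]
[[[]][[[]][]]S]S ⇒ [[[]][[[]][]][]]S   [S ::= [ ]]
[[[]][[[]][]][]]S ⇒ [[[]][[[]][]][]][]   [S ::= [ ]]

S⇒[S]S⇒[[S]S]S⇒[[[]]S]S⇒[[[]][S]S]S⇒[[[]][[S]S]S]S⇒[[[]][[[]]S]S]S⇒[[[]][[[]][]]S]S⇒[[[]][[[]][]][]]S⇒[[[]][[[]][]][]][]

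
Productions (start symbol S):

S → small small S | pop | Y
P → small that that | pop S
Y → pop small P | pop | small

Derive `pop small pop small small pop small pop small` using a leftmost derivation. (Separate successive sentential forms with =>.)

S => Y   [S → Y]
Y => pop small P   [Y → pop small P]
pop small P => pop small pop S   [P → pop S]
pop small pop S => pop small pop small small S   [S → small small S]
pop small pop small small S => pop small pop small small Y   [S → Y]
pop small pop small small Y => pop small pop small small pop small P   [Y → pop small P]
pop small pop small small pop small P => pop small pop small small pop small pop S   [P → pop S]
pop small pop small small pop small pop S => pop small pop small small pop small pop Y   [S → Y]
pop small pop small small pop small pop Y => pop small pop small small pop small pop small   [Y → small]

S => Y => pop small P => pop small pop S => pop small pop small small S => pop small pop small small Y => pop small pop small small pop small P => pop small pop small small pop small pop S => pop small pop small small pop small pop Y => pop small pop small small pop small pop small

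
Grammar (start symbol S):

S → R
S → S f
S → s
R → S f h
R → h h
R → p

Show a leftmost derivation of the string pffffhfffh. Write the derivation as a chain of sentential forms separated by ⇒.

S⇒R⇒Sfh⇒Sffh⇒Sfffh⇒Rfffh⇒Sfhfffh⇒Sffhfffh⇒Sfffhfffh⇒Sffffhfffh⇒Rffffhfffh⇒pffffhfffh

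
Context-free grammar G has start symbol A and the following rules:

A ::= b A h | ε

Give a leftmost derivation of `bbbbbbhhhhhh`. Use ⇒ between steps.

A ⇒ bAh   [A ::= b A h]
bAh ⇒ bbAhh   [A ::= b A h]
bbAhh ⇒ bbbAhhh   [A ::= b A h]
bbbAhhh ⇒ bbbbAhhhh   [A ::= b A h]
bbbbAhhhh ⇒ bbbbbAhhhhh   [A ::= b A h]
bbbbbAhhhhh ⇒ bbbbbbAhhhhhh   [A ::= b A h]
bbbbbbAhhhhhh ⇒ bbbbbbhhhhhh   [A ::= ε]

A⇒bAh⇒bbAhh⇒bbbAhhh⇒bbbbAhhhh⇒bbbbbAhhhhh⇒bbbbbbAhhhhhh⇒bbbbbbhhhhhh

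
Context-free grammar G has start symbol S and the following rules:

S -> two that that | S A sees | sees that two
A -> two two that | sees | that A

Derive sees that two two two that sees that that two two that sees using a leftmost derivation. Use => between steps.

S => S A sees => S A sees A sees => sees that two A sees A sees => sees that two two two that sees A sees => sees that two two two that sees that A sees => sees that two two two that sees that that A sees => sees that two two two that sees that that two two that sees

S => S A sees   [S -> S A sees]
S A sees => S A sees A sees   [S -> S A sees]
S A sees A sees => sees that two A sees A sees   [S -> sees that two]
sees that two A sees A sees => sees that two two two that sees A sees   [A -> two two that]
sees that two two two that sees A sees => sees that two two two that sees that A sees   [A -> that A]
sees that two two two that sees that A sees => sees that two two two that sees that that A sees   [A -> that A]
sees that two two two that sees that that A sees => sees that two two two that sees that that two two that sees   [A -> two two that]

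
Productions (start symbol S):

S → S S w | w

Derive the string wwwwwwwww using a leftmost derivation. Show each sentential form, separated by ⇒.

S ⇒ SSw ⇒ SSwSw ⇒ SSwSwSw ⇒ wSwSwSw ⇒ wSSwwSwSw ⇒ wwSwwSwSw ⇒ wwwwwSwSw ⇒ wwwwwwwSw ⇒ wwwwwwwww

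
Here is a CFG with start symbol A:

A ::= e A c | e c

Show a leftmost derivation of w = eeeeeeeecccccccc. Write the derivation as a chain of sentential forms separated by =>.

A => eAc => eeAcc => eeeAccc => eeeeAcccc => eeeeeAccccc => eeeeeeAcccccc => eeeeeeeAccccccc => eeeeeeeecccccccc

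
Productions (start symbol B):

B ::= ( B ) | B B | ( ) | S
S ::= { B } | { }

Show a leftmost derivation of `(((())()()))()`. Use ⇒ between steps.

B ⇒ BB ⇒ (B)B ⇒ ((B))B ⇒ ((BB))B ⇒ ((BBB))B ⇒ (((B)BB))B ⇒ (((())BB))B ⇒ (((())()B))B ⇒ (((())()()))B ⇒ (((())()()))()

B ⇒ BB   [B ::= B B]
BB ⇒ (B)B   [B ::= ( B )]
(B)B ⇒ ((B))B   [B ::= ( B )]
((B))B ⇒ ((BB))B   [B ::= B B]
((BB))B ⇒ ((BBB))B   [B ::= B B]
((BBB))B ⇒ (((B)BB))B   [B ::= ( B )]
(((B)BB))B ⇒ (((())BB))B   [B ::= ( )]
(((())BB))B ⇒ (((())()B))B   [B ::= ( )]
(((())()B))B ⇒ (((())()()))B   [B ::= ( )]
(((())()()))B ⇒ (((())()()))()   [B ::= ( )]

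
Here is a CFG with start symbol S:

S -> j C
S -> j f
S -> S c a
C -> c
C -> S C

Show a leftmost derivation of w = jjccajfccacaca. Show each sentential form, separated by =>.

S => Sca   [S -> S c a]
Sca => Scaca   [S -> S c a]
Scaca => Scacaca   [S -> S c a]
Scacaca => jCcacaca   [S -> j C]
jCcacaca => jSCcacaca   [C -> S C]
jSCcacaca => jScaCcacaca   [S -> S c a]
jScaCcacaca => jjCcaCcacaca   [S -> j C]
jjCcaCcacaca => jjccaCcacaca   [C -> c]
jjccaCcacaca => jjccaSCcacaca   [C -> S C]
jjccaSCcacaca => jjccajfCcacaca   [S -> j f]
jjccajfCcacaca => jjccajfccacaca   [C -> c]

S => Sca => Scaca => Scacaca => jCcacaca => jSCcacaca => jScaCcacaca => jjCcaCcacaca => jjccaCcacaca => jjccaSCcacaca => jjccajfCcacaca => jjccajfccacaca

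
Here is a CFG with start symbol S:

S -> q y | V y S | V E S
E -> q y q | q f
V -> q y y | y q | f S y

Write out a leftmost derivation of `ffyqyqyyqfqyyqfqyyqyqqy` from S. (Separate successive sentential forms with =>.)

S=>VES=>fSyES=>fVESyES=>ffSyESyES=>ffVySyESyES=>ffyqySyESyES=>ffyqyqyyESyES=>ffyqyqyyqfSyES=>ffyqyqyyqfVESyES=>ffyqyqyyqfqyyESyES=>ffyqyqyyqfqyyqfSyES=>ffyqyqyyqfqyyqfqyyES=>ffyqyqyyqfqyyqfqyyqyqS=>ffyqyqyyqfqyyqfqyyqyqqy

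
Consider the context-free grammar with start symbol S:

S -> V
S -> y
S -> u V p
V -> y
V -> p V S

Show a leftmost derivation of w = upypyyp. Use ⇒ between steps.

S⇒uVp⇒upVSp⇒upySp⇒upyVp⇒upypVSp⇒upypySp⇒upypyyp

S ⇒ uVp   [S -> u V p]
uVp ⇒ upVSp   [V -> p V S]
upVSp ⇒ upySp   [V -> y]
upySp ⇒ upyVp   [S -> V]
upyVp ⇒ upypVSp   [V -> p V S]
upypVSp ⇒ upypySp   [V -> y]
upypySp ⇒ upypyyp   [S -> y]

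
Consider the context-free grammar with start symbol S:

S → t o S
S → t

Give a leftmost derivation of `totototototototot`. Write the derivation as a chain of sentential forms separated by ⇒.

S⇒toS⇒totoS⇒tototoS⇒totototoS⇒tototototoS⇒totototototoS⇒tototototototoS⇒totototototototoS⇒totototototototot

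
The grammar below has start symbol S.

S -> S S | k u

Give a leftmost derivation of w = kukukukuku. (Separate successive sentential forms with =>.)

S => SS => SSS => SSSS => SSSSS => kuSSSS => kukuSSS => kukukuSS => kukukukuS => kukukukuku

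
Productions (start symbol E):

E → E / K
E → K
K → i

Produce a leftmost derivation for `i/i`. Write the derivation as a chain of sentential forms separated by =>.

E=>E/K=>K/K=>i/K=>i/i

E => E/K   [E → E / K]
E/K => K/K   [E → K]
K/K => i/K   [K → i]
i/K => i/i   [K → i]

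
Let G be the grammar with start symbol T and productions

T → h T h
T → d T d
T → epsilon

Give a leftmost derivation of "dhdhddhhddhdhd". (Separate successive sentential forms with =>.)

T => dTd => dhThd => dhdTdhd => dhdhThdhd => dhdhdTdhdhd => dhdhddTddhdhd => dhdhddhThddhdhd => dhdhddhhddhdhd

T => dTd   [T → d T d]
dTd => dhThd   [T → h T h]
dhThd => dhdTdhd   [T → d T d]
dhdTdhd => dhdhThdhd   [T → h T h]
dhdhThdhd => dhdhdTdhdhd   [T → d T d]
dhdhdTdhdhd => dhdhddTddhdhd   [T → d T d]
dhdhddTddhdhd => dhdhddhThddhdhd   [T → h T h]
dhdhddhThddhdhd => dhdhddhhddhdhd   [T → epsilon]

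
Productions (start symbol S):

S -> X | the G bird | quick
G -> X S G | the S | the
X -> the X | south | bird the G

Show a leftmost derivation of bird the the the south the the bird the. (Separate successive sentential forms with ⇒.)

S ⇒ X ⇒ bird the G ⇒ bird the X S G ⇒ bird the the X S G ⇒ bird the the the X S G ⇒ bird the the the south S G ⇒ bird the the the south the G bird G ⇒ bird the the the south the the bird G ⇒ bird the the the south the the bird the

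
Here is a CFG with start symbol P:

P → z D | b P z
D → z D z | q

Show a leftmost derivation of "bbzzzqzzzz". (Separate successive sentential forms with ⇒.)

P ⇒ bPz ⇒ bbPzz ⇒ bbzDzz ⇒ bbzzDzzz ⇒ bbzzzDzzzz ⇒ bbzzzqzzzz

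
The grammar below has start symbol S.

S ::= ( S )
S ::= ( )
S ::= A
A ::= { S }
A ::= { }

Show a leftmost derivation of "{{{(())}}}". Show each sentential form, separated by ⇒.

S ⇒ A   [S ::= A]
A ⇒ {S}   [A ::= { S }]
{S} ⇒ {A}   [S ::= A]
{A} ⇒ {{S}}   [A ::= { S }]
{{S}} ⇒ {{A}}   [S ::= A]
{{A}} ⇒ {{{S}}}   [A ::= { S }]
{{{S}}} ⇒ {{{(S)}}}   [S ::= ( S )]
{{{(S)}}} ⇒ {{{(())}}}   [S ::= ( )]

S⇒A⇒{S}⇒{A}⇒{{S}}⇒{{A}}⇒{{{S}}}⇒{{{(S)}}}⇒{{{(())}}}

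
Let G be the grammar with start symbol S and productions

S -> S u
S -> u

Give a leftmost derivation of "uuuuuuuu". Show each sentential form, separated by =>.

S => Su   [S -> S u]
Su => Suu   [S -> S u]
Suu => Suuu   [S -> S u]
Suuu => Suuuu   [S -> S u]
Suuuu => Suuuuu   [S -> S u]
Suuuuu => Suuuuuu   [S -> S u]
Suuuuuu => Suuuuuuu   [S -> S u]
Suuuuuuu => uuuuuuuu   [S -> u]

S => Su => Suu => Suuu => Suuuu => Suuuuu => Suuuuuu => Suuuuuuu => uuuuuuuu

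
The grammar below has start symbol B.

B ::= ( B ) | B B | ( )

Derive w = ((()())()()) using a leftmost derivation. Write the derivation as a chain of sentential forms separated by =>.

B=>(B)=>(BB)=>(BBB)=>((B)BB)=>((BB)BB)=>((()B)BB)=>((()())BB)=>((()())()B)=>((()())()())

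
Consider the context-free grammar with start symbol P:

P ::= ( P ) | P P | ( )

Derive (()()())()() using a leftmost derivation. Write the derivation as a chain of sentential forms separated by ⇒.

P ⇒ PP   [P ::= P P]
PP ⇒ PPP   [P ::= P P]
PPP ⇒ (P)PP   [P ::= ( P )]
(P)PP ⇒ (PP)PP   [P ::= P P]
(PP)PP ⇒ (PPP)PP   [P ::= P P]
(PPP)PP ⇒ (()PP)PP   [P ::= ( )]
(()PP)PP ⇒ (()()P)PP   [P ::= ( )]
(()()P)PP ⇒ (()()())PP   [P ::= ( )]
(()()())PP ⇒ (()()())()P   [P ::= ( )]
(()()())()P ⇒ (()()())()()   [P ::= ( )]

P⇒PP⇒PPP⇒(P)PP⇒(PP)PP⇒(PPP)PP⇒(()PP)PP⇒(()()P)PP⇒(()()())PP⇒(()()())()P⇒(()()())()()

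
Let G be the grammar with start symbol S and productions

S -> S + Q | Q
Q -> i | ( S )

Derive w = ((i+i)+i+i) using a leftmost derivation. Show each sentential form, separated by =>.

S => Q => (S) => (S+Q) => (S+Q+Q) => (Q+Q+Q) => ((S)+Q+Q) => ((S+Q)+Q+Q) => ((Q+Q)+Q+Q) => ((i+Q)+Q+Q) => ((i+i)+Q+Q) => ((i+i)+i+Q) => ((i+i)+i+i)

S => Q   [S -> Q]
Q => (S)   [Q -> ( S )]
(S) => (S+Q)   [S -> S + Q]
(S+Q) => (S+Q+Q)   [S -> S + Q]
(S+Q+Q) => (Q+Q+Q)   [S -> Q]
(Q+Q+Q) => ((S)+Q+Q)   [Q -> ( S )]
((S)+Q+Q) => ((S+Q)+Q+Q)   [S -> S + Q]
((S+Q)+Q+Q) => ((Q+Q)+Q+Q)   [S -> Q]
((Q+Q)+Q+Q) => ((i+Q)+Q+Q)   [Q -> i]
((i+Q)+Q+Q) => ((i+i)+Q+Q)   [Q -> i]
((i+i)+Q+Q) => ((i+i)+i+Q)   [Q -> i]
((i+i)+i+Q) => ((i+i)+i+i)   [Q -> i]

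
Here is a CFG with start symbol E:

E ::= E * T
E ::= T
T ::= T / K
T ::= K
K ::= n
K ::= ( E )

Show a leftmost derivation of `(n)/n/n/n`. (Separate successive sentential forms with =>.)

E=>T=>T/K=>T/K/K=>T/K/K/K=>K/K/K/K=>(E)/K/K/K=>(T)/K/K/K=>(K)/K/K/K=>(n)/K/K/K=>(n)/n/K/K=>(n)/n/n/K=>(n)/n/n/n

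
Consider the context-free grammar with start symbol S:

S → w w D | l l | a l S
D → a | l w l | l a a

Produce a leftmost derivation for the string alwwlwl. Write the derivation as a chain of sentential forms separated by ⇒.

S ⇒ alS ⇒ alwwD ⇒ alwwlwl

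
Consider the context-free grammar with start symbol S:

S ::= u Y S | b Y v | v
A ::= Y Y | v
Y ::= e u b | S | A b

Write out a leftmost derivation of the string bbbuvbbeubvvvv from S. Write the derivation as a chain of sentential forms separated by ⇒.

S ⇒ bYv ⇒ bSv ⇒ bbYvv ⇒ bbSvv ⇒ bbbYvvv ⇒ bbbSvvv ⇒ bbbuYSvvv ⇒ bbbuAbSvvv ⇒ bbbuvbSvvv ⇒ bbbuvbbYvvvv ⇒ bbbuvbbeubvvvv

S ⇒ bYv   [S ::= b Y v]
bYv ⇒ bSv   [Y ::= S]
bSv ⇒ bbYvv   [S ::= b Y v]
bbYvv ⇒ bbSvv   [Y ::= S]
bbSvv ⇒ bbbYvvv   [S ::= b Y v]
bbbYvvv ⇒ bbbSvvv   [Y ::= S]
bbbSvvv ⇒ bbbuYSvvv   [S ::= u Y S]
bbbuYSvvv ⇒ bbbuAbSvvv   [Y ::= A b]
bbbuAbSvvv ⇒ bbbuvbSvvv   [A ::= v]
bbbuvbSvvv ⇒ bbbuvbbYvvvv   [S ::= b Y v]
bbbuvbbYvvvv ⇒ bbbuvbbeubvvvv   [Y ::= e u b]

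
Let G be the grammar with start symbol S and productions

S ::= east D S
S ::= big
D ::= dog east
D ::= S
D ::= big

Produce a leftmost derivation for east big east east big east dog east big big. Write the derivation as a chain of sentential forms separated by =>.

S => east D S => east big S => east big east D S => east big east S S => east big east east D S S => east big east east big S S => east big east east big east D S S => east big east east big east dog east S S => east big east east big east dog east big S => east big east east big east dog east big big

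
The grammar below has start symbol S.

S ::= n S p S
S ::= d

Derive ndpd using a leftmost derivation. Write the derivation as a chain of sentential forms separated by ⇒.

S ⇒ nSpS ⇒ ndpS ⇒ ndpd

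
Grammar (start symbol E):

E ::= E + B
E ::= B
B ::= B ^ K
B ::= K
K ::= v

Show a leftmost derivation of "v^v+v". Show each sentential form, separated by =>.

E => E+B   [E ::= E + B]
E+B => B+B   [E ::= B]
B+B => B^K+B   [B ::= B ^ K]
B^K+B => K^K+B   [B ::= K]
K^K+B => v^K+B   [K ::= v]
v^K+B => v^v+B   [K ::= v]
v^v+B => v^v+K   [B ::= K]
v^v+K => v^v+v   [K ::= v]

E => E+B => B+B => B^K+B => K^K+B => v^K+B => v^v+B => v^v+K => v^v+v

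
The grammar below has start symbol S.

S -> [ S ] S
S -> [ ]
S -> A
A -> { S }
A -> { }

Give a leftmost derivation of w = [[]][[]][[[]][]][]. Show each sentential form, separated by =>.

S => [S]S => [[]]S => [[]][S]S => [[]][[]]S => [[]][[]][S]S => [[]][[]][[S]S]S => [[]][[]][[[]]S]S => [[]][[]][[[]][]]S => [[]][[]][[[]][]][]

S => [S]S   [S -> [ S ] S]
[S]S => [[]]S   [S -> [ ]]
[[]]S => [[]][S]S   [S -> [ S ] S]
[[]][S]S => [[]][[]]S   [S -> [ ]]
[[]][[]]S => [[]][[]][S]S   [S -> [ S ] S]
[[]][[]][S]S => [[]][[]][[S]S]S   [S -> [ S ] S]
[[]][[]][[S]S]S => [[]][[]][[[]]S]S   [S -> [ ]]
[[]][[]][[[]]S]S => [[]][[]][[[]][]]S   [S -> [ ]]
[[]][[]][[[]][]]S => [[]][[]][[[]][]][]   [S -> [ ]]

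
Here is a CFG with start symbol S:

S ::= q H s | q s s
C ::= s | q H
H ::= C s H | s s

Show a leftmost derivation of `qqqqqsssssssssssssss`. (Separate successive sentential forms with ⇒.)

S ⇒ qHs ⇒ qCsHs ⇒ qqHsHs ⇒ qqCsHsHs ⇒ qqqHsHsHs ⇒ qqqCsHsHsHs ⇒ qqqqHsHsHsHs ⇒ qqqqCsHsHsHsHs ⇒ qqqqqHsHsHsHsHs ⇒ qqqqqsssHsHsHsHs ⇒ qqqqqssssssHsHsHs ⇒ qqqqqsssssssssHsHs ⇒ qqqqqssssssssssssHs ⇒ qqqqqsssssssssssssss

S ⇒ qHs   [S ::= q H s]
qHs ⇒ qCsHs   [H ::= C s H]
qCsHs ⇒ qqHsHs   [C ::= q H]
qqHsHs ⇒ qqCsHsHs   [H ::= C s H]
qqCsHsHs ⇒ qqqHsHsHs   [C ::= q H]
qqqHsHsHs ⇒ qqqCsHsHsHs   [H ::= C s H]
qqqCsHsHsHs ⇒ qqqqHsHsHsHs   [C ::= q H]
qqqqHsHsHsHs ⇒ qqqqCsHsHsHsHs   [H ::= C s H]
qqqqCsHsHsHsHs ⇒ qqqqqHsHsHsHsHs   [C ::= q H]
qqqqqHsHsHsHsHs ⇒ qqqqqsssHsHsHsHs   [H ::= s s]
qqqqqsssHsHsHsHs ⇒ qqqqqssssssHsHsHs   [H ::= s s]
qqqqqssssssHsHsHs ⇒ qqqqqsssssssssHsHs   [H ::= s s]
qqqqqsssssssssHsHs ⇒ qqqqqssssssssssssHs   [H ::= s s]
qqqqqssssssssssssHs ⇒ qqqqqsssssssssssssss   [H ::= s s]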